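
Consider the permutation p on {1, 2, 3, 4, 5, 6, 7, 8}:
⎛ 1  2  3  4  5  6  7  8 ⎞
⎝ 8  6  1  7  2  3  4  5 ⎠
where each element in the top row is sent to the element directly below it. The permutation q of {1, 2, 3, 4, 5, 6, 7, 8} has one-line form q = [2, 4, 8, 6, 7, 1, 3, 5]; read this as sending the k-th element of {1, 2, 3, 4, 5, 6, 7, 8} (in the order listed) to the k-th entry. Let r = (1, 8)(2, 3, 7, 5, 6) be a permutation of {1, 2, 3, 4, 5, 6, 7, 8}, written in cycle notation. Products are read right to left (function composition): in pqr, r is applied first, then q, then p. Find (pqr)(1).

Apply the permutations in order: r(1) = 8, then q(8) = 5, then p(5) = 2. So (pqr)(1) = 2.

2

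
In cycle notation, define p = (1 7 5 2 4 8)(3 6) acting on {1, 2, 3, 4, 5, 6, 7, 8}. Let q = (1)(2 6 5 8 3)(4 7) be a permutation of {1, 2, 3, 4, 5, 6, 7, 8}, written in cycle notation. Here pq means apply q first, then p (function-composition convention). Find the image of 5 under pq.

(pq)(5) = p(q(5)). q(5) = 8, then p(8) = 1. So (pq)(5) = 1.

1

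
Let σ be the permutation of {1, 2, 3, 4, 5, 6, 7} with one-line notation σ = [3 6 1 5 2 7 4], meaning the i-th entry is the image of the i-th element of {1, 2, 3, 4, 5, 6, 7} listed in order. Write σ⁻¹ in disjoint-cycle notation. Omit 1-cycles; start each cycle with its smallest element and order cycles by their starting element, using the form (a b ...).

(1 3)(2 5 4 7 6)

The cycle decomposition of σ is (1 3)(2 6 7 4 5).
Reversing each cycle (and rotating so the smallest element leads) gives σ⁻¹ = (1 3)(2 5 4 7 6).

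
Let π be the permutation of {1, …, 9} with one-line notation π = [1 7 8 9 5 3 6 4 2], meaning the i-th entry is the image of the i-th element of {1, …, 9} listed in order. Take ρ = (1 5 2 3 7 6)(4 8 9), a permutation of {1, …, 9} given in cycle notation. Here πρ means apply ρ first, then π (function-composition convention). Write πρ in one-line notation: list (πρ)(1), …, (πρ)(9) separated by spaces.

5 8 6 4 7 1 3 2 9

(πρ)(x) = π(ρ(x)). Computing each image: π(ρ(1)) = π(5) = 5, π(ρ(2)) = π(3) = 8, π(ρ(3)) = π(7) = 6, π(ρ(4)) = π(8) = 4, π(ρ(5)) = π(2) = 7, π(ρ(6)) = π(1) = 1, π(ρ(7)) = π(6) = 3, π(ρ(8)) = π(9) = 2, π(ρ(9)) = π(4) = 9.
Hence πρ = [5 8 6 4 7 1 3 2 9].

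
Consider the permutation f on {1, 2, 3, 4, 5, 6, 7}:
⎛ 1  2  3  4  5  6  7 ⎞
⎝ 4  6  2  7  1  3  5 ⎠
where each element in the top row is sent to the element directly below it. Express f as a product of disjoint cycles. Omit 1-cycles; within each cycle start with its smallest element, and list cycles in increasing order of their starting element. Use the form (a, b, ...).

Iterating f from 1 gives 1 → 4 → 7 → 5 → 1; that is the 4-cycle (1, 4, 7, 5).
Continuing from each remaining unvisited element yields (1, 4, 7, 5)(2, 6, 3).

(1, 4, 7, 5)(2, 6, 3)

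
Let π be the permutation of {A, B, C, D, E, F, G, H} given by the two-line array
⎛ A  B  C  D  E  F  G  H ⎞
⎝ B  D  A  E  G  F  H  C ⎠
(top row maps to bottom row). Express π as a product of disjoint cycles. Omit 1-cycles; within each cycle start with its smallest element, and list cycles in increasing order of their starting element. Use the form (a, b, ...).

Iterating π from A gives A → B → D → E → G → H → C → A; that is the 7-cycle (A, B, D, E, G, H, C).
Continuing from each remaining unvisited element yields (A, B, D, E, G, H, C).

(A, B, D, E, G, H, C)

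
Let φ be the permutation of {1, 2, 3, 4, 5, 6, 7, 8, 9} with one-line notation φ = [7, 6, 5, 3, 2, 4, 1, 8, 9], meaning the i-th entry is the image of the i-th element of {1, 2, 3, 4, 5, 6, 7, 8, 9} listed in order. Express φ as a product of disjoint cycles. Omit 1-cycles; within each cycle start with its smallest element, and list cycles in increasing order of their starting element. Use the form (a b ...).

(1 7)(2 6 4 3 5)

Start at 1 and follow images: 1 → 7 → 1, giving the cycle (1 7).
Continuing from each remaining unvisited element yields (1 7)(2 6 4 3 5).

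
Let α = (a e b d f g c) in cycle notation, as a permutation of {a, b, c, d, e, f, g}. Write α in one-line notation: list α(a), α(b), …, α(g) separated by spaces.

e d a f b g c

Each element maps to the next entry in its cycle (wrapping to the front): a→e, b→d, c→a, d→f, e→b, f→g, g→c.
Listing these in domain order gives e d a f b g c.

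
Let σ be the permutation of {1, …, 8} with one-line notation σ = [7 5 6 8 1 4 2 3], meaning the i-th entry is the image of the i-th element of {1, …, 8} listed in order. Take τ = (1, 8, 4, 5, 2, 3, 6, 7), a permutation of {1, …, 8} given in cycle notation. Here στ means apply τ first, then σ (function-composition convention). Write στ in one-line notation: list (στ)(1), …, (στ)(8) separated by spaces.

3 6 4 1 5 2 7 8

(στ)(x) = σ(τ(x)). Computing each image: σ(τ(1)) = σ(8) = 3, σ(τ(2)) = σ(3) = 6, σ(τ(3)) = σ(6) = 4, σ(τ(4)) = σ(5) = 1, σ(τ(5)) = σ(2) = 5, σ(τ(6)) = σ(7) = 2, σ(τ(7)) = σ(1) = 7, σ(τ(8)) = σ(4) = 8.
Hence στ = [3 6 4 1 5 2 7 8].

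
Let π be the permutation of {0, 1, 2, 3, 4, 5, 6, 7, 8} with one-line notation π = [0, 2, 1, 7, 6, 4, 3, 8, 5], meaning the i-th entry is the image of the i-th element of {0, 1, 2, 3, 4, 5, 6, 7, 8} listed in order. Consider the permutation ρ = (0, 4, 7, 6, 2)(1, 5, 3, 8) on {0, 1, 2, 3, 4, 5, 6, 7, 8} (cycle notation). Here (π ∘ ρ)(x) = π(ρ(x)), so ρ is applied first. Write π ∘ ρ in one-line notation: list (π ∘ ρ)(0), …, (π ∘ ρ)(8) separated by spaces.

6 4 0 5 8 7 1 3 2

(π ∘ ρ)(x) = π(ρ(x)). Computing each image: π(ρ(0)) = π(4) = 6, π(ρ(1)) = π(5) = 4, π(ρ(2)) = π(0) = 0, π(ρ(3)) = π(8) = 5, π(ρ(4)) = π(7) = 8, π(ρ(5)) = π(3) = 7, π(ρ(6)) = π(2) = 1, π(ρ(7)) = π(6) = 3, π(ρ(8)) = π(1) = 2.
Hence π ∘ ρ = [6 4 0 5 8 7 1 3 2].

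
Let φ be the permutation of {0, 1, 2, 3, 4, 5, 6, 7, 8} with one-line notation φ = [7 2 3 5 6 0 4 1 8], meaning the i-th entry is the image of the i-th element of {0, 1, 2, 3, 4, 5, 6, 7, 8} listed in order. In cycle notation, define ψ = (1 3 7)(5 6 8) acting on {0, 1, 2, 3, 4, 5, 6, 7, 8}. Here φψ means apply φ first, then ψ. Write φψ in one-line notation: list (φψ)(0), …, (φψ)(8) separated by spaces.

(φψ)(x) = ψ(φ(x)). Computing each image: ψ(φ(0)) = ψ(7) = 1, ψ(φ(1)) = ψ(2) = 2, ψ(φ(2)) = ψ(3) = 7, ψ(φ(3)) = ψ(5) = 6, ψ(φ(4)) = ψ(6) = 8, ψ(φ(5)) = ψ(0) = 0, ψ(φ(6)) = ψ(4) = 4, ψ(φ(7)) = ψ(1) = 3, ψ(φ(8)) = ψ(8) = 5.
Hence φψ = [1 2 7 6 8 0 4 3 5].

1 2 7 6 8 0 4 3 5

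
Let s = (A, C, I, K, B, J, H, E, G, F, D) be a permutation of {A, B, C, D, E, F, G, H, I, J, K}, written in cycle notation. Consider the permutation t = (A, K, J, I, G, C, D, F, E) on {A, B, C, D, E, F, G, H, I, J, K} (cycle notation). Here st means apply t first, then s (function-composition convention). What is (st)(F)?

(st)(F) = s(t(F)). t(F) = E, then s(E) = G. So (st)(F) = G.

G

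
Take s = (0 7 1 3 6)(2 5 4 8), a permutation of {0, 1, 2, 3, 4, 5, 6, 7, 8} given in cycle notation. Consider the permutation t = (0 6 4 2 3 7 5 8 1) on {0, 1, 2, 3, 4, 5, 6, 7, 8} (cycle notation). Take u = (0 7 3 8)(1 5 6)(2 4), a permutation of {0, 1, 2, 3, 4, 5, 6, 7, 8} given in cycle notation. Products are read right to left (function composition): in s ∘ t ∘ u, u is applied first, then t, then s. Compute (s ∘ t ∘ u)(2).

(s ∘ t ∘ u)(2) = s(t(u(2))). u(2) = 4, then t(4) = 2, then s(2) = 5, so the result is 5.

5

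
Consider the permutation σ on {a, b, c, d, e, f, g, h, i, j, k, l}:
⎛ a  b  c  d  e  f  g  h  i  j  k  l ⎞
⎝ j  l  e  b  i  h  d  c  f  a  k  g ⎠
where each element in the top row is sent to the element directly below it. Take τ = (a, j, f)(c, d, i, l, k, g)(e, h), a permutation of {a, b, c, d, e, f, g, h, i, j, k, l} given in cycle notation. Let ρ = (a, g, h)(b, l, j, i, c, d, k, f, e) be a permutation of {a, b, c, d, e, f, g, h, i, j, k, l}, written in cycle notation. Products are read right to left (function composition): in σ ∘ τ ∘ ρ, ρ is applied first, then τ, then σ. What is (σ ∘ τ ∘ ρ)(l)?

Chase l: ρ(l) = j; τ(j) = f; σ(f) = h. Hence (σ ∘ τ ∘ ρ)(l) = h.

h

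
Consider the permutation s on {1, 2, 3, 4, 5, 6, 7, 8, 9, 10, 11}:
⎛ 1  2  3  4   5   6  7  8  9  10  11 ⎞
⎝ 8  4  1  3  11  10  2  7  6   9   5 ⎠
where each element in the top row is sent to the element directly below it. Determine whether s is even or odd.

In disjoint-cycle form the cycle lengths are 6, 3, 2.
A cycle of length ℓ contributes ℓ−1 transpositions, so s is a product of 5 + 2 + 1 = 8 transpositions — even.

even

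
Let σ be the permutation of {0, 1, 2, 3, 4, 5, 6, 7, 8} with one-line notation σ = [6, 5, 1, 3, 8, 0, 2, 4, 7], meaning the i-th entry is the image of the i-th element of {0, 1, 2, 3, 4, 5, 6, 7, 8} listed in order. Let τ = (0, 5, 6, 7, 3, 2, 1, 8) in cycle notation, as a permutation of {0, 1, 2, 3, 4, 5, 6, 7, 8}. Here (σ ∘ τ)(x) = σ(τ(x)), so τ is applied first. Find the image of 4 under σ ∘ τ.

First apply τ: τ(4) = 4, then σ(4) = 8. Thus (σ ∘ τ)(4) = 8.

8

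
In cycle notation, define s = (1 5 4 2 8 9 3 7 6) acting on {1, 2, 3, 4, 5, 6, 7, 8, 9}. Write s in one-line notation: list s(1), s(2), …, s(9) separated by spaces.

Each element maps to the next entry in its cycle (wrapping to the front): 1→5, 2→8, 3→7, 4→2, 5→4, 6→1, 7→6, 8→9, 9→3.
Listing these in domain order gives 5 8 7 2 4 1 6 9 3.

5 8 7 2 4 1 6 9 3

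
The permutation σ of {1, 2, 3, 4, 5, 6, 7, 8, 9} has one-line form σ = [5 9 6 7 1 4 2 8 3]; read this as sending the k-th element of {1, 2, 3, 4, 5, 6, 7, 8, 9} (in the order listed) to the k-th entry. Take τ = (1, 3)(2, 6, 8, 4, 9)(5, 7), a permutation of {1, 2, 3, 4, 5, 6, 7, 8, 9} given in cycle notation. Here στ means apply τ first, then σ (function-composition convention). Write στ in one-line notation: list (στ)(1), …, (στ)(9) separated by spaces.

(στ)(x) = σ(τ(x)). Computing each image: σ(τ(1)) = σ(3) = 6, σ(τ(2)) = σ(6) = 4, σ(τ(3)) = σ(1) = 5, σ(τ(4)) = σ(9) = 3, σ(τ(5)) = σ(7) = 2, σ(τ(6)) = σ(8) = 8, σ(τ(7)) = σ(5) = 1, σ(τ(8)) = σ(4) = 7, σ(τ(9)) = σ(2) = 9.
Hence στ = [6 4 5 3 2 8 1 7 9].

6 4 5 3 2 8 1 7 9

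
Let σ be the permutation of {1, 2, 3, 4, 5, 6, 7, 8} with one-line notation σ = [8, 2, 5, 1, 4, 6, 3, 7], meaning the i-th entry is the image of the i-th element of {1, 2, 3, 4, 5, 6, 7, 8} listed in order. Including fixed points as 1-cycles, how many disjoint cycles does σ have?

The cycle decomposition is (1, 8, 7, 3, 5, 4)(2)(6), which has 3 cycles (counting 1-cycles).

3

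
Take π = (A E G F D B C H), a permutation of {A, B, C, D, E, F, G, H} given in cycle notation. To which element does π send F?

D

Within (A E G F D B C H), F ↦ D.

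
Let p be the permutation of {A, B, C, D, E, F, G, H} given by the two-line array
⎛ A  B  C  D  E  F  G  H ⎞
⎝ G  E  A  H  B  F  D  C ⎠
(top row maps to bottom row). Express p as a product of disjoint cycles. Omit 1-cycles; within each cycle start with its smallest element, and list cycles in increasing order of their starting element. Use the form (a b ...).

From A: A → G → D → H → C → A, closing the cycle (A G D H C).
Continuing from each remaining unvisited element yields (A G D H C)(B E).

(A G D H C)(B E)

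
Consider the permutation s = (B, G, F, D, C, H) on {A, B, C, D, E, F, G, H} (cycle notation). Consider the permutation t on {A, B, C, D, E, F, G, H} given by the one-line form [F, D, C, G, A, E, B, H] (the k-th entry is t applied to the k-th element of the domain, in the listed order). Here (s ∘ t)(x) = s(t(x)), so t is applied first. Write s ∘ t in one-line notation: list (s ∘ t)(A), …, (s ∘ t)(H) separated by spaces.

(s ∘ t)(x) = s(t(x)). Computing each image: s(t(A)) = s(F) = D, s(t(B)) = s(D) = C, s(t(C)) = s(C) = H, s(t(D)) = s(G) = F, s(t(E)) = s(A) = A, s(t(F)) = s(E) = E, s(t(G)) = s(B) = G, s(t(H)) = s(H) = B.
Hence s ∘ t = [D C H F A E G B].

D C H F A E G B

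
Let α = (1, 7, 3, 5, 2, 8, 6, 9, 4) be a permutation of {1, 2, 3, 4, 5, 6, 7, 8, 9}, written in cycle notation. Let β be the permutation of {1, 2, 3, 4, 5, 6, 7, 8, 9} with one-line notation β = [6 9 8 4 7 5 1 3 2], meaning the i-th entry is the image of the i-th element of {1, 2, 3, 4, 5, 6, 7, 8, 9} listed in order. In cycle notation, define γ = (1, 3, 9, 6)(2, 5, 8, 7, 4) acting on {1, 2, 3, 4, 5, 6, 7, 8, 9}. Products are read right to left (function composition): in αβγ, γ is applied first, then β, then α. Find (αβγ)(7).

Apply the permutations in order: γ(7) = 4, then β(4) = 4, then α(4) = 1. So (αβγ)(7) = 1.

1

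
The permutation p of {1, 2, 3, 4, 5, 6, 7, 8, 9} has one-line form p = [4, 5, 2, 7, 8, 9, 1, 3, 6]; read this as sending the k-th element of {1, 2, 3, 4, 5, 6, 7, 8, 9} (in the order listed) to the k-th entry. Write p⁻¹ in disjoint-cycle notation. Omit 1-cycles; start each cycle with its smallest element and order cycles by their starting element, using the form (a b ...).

(1 7 4)(2 3 8 5)(6 9)

First write p in disjoint cycles: (1 4 7)(2 5 8 3)(6 9).
Reversing each cycle (and rotating so the smallest element leads) gives p⁻¹ = (1 7 4)(2 3 8 5)(6 9).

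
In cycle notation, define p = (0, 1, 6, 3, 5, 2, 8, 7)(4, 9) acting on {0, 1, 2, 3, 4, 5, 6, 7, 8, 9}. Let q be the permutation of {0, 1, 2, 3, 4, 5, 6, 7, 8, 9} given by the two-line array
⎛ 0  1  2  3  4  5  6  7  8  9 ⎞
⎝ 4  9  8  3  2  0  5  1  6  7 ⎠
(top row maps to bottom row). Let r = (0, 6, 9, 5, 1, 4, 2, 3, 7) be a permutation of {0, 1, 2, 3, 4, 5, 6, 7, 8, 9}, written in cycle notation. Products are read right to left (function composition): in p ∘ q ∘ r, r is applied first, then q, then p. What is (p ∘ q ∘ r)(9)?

Chase 9: r(9) = 5; q(5) = 0; p(0) = 1. Hence (p ∘ q ∘ r)(9) = 1.

1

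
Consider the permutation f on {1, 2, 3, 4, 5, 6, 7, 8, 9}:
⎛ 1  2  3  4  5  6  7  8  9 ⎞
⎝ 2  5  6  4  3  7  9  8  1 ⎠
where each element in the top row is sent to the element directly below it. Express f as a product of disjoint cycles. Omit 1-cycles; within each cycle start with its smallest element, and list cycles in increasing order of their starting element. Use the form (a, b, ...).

(1, 2, 5, 3, 6, 7, 9)

Iterating f from 1 gives 1 → 2 → 5 → 3 → 6 → 7 → 9 → 1; that is the 7-cycle (1, 2, 5, 3, 6, 7, 9).
Continuing from each remaining unvisited element yields (1, 2, 5, 3, 6, 7, 9).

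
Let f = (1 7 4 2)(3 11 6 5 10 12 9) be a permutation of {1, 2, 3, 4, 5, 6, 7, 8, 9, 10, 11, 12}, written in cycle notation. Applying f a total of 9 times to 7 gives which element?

7 lies in the 4-cycle (1 7 4 2).
On a 4-cycle, f^4 is the identity, so f^9 = f^1 there (9 ≡ 1 mod 4).
Stepping 1 place around the cycle: 7 → 4.

4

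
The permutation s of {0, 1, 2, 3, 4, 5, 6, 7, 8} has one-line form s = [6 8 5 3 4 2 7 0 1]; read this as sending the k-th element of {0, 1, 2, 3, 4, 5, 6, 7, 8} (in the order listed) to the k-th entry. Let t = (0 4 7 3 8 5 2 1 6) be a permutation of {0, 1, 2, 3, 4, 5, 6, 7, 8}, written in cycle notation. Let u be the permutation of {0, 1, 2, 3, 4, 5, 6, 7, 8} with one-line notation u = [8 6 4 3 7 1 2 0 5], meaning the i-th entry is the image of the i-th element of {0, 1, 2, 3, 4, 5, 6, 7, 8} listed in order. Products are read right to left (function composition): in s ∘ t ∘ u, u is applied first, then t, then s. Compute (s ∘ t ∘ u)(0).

2

(s ∘ t ∘ u)(0) = s(t(u(0))). u(0) = 8, then t(8) = 5, then s(5) = 2, so the result is 2.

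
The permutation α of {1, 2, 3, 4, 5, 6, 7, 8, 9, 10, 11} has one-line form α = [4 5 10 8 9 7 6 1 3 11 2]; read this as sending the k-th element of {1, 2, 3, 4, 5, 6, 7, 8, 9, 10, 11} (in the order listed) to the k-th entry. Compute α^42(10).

Tracing 10 → 11 → … returns to 10 after 6 steps, so 10 lies in a 6-cycle (2, 5, 9, 3, 10, 11).
Since the cycle has length 6, α^42 acts on it the same as α^0 (42 mod 6 = 0).
So α^42(10) = 10.

10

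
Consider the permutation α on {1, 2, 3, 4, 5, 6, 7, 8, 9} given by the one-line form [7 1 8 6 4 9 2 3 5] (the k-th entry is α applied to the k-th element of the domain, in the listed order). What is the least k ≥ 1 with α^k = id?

12

The disjoint-cycle form of α has cycle lengths 4, 3, 2.
Since disjoint cycles commute, ord(α) = lcm(4, 3, 2) = 12.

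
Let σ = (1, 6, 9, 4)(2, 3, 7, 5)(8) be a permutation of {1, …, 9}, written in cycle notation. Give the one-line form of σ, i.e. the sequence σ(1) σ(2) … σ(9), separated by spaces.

6 3 7 1 2 9 5 8 4

Image by image: 1↦6, 2↦3, 3↦7, 4↦1, 5↦2, 6↦9, 7↦5, 8↦8, 9↦4.
Listing these in domain order gives 6 3 7 1 2 9 5 8 4.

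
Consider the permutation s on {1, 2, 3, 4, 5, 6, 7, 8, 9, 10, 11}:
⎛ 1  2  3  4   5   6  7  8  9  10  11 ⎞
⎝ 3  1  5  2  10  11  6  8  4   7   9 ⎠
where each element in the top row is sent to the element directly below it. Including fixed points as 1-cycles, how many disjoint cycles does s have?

The cycle decomposition is (1 3 5 10 7 6 11 9 4 2)(8), which has 2 cycles (counting 1-cycles).

2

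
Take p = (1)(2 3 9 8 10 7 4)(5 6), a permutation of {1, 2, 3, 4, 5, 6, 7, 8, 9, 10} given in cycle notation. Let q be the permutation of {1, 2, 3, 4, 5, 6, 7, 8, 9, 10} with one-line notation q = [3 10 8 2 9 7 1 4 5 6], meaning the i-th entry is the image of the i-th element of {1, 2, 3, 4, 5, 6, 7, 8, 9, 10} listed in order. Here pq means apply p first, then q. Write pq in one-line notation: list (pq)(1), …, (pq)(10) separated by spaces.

(pq)(x) = q(p(x)). Computing each image: q(p(1)) = q(1) = 3, q(p(2)) = q(3) = 8, q(p(3)) = q(9) = 5, q(p(4)) = q(2) = 10, q(p(5)) = q(6) = 7, q(p(6)) = q(5) = 9, q(p(7)) = q(4) = 2, q(p(8)) = q(10) = 6, q(p(9)) = q(8) = 4, q(p(10)) = q(7) = 1.
Hence pq = [3 8 5 10 7 9 2 6 4 1].

3 8 5 10 7 9 2 6 4 1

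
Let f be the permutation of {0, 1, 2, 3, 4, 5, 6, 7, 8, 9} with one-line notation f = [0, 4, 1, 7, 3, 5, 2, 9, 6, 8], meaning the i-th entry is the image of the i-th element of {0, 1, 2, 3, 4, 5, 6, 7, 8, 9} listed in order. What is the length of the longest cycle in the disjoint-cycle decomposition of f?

8

Decomposing into disjoint cycles gives (1, 4, 3, 7, 9, 8, 6, 2); the longest has length 8.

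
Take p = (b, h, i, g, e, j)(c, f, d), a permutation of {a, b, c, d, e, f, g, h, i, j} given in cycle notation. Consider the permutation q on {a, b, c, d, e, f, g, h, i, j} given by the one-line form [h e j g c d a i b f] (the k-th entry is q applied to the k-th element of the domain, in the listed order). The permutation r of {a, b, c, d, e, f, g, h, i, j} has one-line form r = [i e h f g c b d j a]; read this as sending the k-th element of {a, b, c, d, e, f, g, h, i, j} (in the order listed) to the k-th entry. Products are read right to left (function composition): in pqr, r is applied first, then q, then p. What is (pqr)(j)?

i

Chase j: r(j) = a; q(a) = h; p(h) = i. Hence (pqr)(j) = i.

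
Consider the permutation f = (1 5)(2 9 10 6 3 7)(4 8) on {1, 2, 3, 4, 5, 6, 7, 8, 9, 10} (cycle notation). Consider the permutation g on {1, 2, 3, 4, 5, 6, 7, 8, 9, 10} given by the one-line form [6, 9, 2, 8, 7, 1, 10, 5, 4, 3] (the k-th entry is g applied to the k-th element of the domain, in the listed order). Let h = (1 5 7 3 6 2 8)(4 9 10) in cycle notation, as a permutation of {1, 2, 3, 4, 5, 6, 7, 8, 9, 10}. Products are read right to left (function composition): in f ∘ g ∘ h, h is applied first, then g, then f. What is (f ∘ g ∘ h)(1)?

(f ∘ g ∘ h)(1) = f(g(h(1))). h(1) = 5, then g(5) = 7, then f(7) = 2, so the result is 2.

2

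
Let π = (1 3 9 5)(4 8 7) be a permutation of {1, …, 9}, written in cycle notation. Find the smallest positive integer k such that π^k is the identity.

The cycle type of π is (4, 3, 1, 1).
Since disjoint cycles commute, ord(π) = lcm(4, 3) = 12.

12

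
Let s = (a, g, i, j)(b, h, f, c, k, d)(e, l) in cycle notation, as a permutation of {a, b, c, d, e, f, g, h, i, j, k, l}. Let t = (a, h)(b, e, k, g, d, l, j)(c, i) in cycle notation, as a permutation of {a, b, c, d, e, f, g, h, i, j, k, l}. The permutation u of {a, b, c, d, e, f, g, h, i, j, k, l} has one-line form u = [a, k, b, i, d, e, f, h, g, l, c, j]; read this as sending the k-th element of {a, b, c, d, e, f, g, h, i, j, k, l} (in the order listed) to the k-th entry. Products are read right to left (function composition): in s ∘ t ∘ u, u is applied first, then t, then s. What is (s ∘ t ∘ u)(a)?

(s ∘ t ∘ u)(a) = s(t(u(a))). u(a) = a, then t(a) = h, then s(h) = f, so the result is f.

f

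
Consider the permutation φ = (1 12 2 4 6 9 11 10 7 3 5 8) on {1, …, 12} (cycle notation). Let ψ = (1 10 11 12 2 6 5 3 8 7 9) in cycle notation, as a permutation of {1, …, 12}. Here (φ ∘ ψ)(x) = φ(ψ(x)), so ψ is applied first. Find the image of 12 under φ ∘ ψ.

First apply ψ: ψ(12) = 2, then φ(2) = 4. Thus (φ ∘ ψ)(12) = 4.

4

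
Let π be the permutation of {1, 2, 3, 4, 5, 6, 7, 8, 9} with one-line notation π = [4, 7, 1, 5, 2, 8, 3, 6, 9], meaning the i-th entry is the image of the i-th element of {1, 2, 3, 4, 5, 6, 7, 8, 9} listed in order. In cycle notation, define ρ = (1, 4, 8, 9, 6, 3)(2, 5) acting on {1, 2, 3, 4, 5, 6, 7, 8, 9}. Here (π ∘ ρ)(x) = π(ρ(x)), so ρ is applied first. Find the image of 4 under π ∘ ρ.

First apply ρ: ρ(4) = 8, then π(8) = 6. Thus (π ∘ ρ)(4) = 6.

6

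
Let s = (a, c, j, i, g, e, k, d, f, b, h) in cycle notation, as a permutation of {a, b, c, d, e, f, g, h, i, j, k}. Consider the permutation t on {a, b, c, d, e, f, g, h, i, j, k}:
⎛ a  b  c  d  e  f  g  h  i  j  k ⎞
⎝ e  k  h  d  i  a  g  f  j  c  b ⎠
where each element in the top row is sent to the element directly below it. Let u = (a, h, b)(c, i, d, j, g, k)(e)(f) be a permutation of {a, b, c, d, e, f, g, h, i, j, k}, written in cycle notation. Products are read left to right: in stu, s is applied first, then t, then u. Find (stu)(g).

Apply the permutations in order: s(g) = e, then t(e) = i, then u(i) = d. So (stu)(g) = d.

d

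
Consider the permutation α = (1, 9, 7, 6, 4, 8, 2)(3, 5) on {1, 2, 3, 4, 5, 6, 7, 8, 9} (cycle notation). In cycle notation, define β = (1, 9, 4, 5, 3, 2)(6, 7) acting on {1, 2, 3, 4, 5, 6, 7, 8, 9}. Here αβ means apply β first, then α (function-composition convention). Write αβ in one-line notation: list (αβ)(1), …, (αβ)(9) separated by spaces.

(αβ)(x) = α(β(x)). Computing each image: α(β(1)) = α(9) = 7, α(β(2)) = α(1) = 9, α(β(3)) = α(2) = 1, α(β(4)) = α(5) = 3, α(β(5)) = α(3) = 5, α(β(6)) = α(7) = 6, α(β(7)) = α(6) = 4, α(β(8)) = α(8) = 2, α(β(9)) = α(4) = 8.
Hence αβ = [7 9 1 3 5 6 4 2 8].

7 9 1 3 5 6 4 2 8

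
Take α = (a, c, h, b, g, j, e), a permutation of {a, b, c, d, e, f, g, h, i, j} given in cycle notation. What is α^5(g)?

g lies in the 7-cycle (a, c, h, b, g, j, e).
Stepping 5 places around the cycle: g → j → e → a → c → h.

h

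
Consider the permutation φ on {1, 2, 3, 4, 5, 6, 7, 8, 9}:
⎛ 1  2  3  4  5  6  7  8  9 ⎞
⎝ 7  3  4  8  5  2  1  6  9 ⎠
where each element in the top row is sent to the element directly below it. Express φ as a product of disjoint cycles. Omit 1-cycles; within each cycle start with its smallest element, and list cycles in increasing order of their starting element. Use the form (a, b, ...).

From 1: 1 → 7 → 1, closing the cycle (1, 7).
Continuing from each remaining unvisited element yields (1, 7)(2, 3, 4, 8, 6).

(1, 7)(2, 3, 4, 8, 6)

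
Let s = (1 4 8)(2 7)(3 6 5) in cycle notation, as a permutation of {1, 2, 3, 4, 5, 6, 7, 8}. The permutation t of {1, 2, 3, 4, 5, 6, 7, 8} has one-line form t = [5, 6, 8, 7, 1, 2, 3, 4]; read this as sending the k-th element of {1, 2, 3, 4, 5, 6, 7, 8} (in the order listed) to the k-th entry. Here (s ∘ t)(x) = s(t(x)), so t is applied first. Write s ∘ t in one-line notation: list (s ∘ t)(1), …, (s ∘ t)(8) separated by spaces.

3 5 1 2 4 7 6 8

(s ∘ t)(x) = s(t(x)). Computing each image: s(t(1)) = s(5) = 3, s(t(2)) = s(6) = 5, s(t(3)) = s(8) = 1, s(t(4)) = s(7) = 2, s(t(5)) = s(1) = 4, s(t(6)) = s(2) = 7, s(t(7)) = s(3) = 6, s(t(8)) = s(4) = 8.
Hence s ∘ t = [3 5 1 2 4 7 6 8].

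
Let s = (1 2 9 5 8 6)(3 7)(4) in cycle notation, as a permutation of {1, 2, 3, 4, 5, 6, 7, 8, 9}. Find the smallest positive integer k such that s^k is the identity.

The cycle type of s is (6, 2, 1).
The order of s is the least common multiple of its cycle lengths: lcm(6, 2) = 6.

6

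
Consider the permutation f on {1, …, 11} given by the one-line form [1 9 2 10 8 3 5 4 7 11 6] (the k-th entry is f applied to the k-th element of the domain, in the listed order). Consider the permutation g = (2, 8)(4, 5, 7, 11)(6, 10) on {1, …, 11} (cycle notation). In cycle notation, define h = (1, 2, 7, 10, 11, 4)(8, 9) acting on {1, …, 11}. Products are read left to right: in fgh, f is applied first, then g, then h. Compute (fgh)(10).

1

Apply the permutations in order: f(10) = 11, then g(11) = 4, then h(4) = 1. So (fgh)(10) = 1.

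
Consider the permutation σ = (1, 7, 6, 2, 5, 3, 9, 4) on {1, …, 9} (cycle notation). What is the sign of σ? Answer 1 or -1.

The cycle lengths are 8, 1.
A cycle is odd iff its length is even; σ has 1 even-length cycle, so sgn(σ) = (−1)^1 and σ is odd.

-1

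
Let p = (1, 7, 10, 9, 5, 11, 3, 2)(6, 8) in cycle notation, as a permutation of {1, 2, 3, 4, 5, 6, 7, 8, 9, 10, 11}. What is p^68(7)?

7 lies in the 8-cycle (1, 7, 10, 9, 5, 11, 3, 2).
Powers repeat with period 8 on this cycle, and 68 mod 8 = 4, so p^68(7) = p^4(7).
Stepping 4 places around the cycle: 7 → 10 → 9 → 5 → 11.

11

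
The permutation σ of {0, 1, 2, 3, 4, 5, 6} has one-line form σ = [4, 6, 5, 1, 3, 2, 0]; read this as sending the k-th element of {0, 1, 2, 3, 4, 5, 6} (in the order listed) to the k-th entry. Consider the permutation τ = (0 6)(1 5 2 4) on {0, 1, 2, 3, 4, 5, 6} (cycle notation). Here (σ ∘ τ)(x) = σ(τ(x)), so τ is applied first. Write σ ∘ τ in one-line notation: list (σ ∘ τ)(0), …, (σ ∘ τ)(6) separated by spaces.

For each element, apply τ then σ: 0 → 6 → 0; 1 → 5 → 2; 2 → 4 → 3; 3 → 3 → 1; 4 → 1 → 6; 5 → 2 → 5; 6 → 0 → 4.
Collecting the images, σ ∘ τ = [0 2 3 1 6 5 4].

0 2 3 1 6 5 4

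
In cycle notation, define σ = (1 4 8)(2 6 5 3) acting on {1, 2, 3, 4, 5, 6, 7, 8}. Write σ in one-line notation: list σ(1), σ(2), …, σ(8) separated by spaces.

4 6 2 8 3 5 7 1

Each element maps to the next entry in its cycle (wrapping to the front): 1↦4, 2↦6, 3↦2, 4↦8, 5↦3, 6↦5, 7↦7, 8↦1.
Listing these in domain order gives 4 6 2 8 3 5 7 1.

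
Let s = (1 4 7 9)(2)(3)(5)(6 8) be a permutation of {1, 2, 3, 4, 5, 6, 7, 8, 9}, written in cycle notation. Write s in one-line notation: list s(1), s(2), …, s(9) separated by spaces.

4 2 3 7 5 8 9 6 1

Reading each image from the cycles: 1→4, 2→2, 3→3, 4→7, 5→5, 6→8, 7→9, 8→6, 9→1.
Listing these in domain order gives 4 2 3 7 5 8 9 6 1.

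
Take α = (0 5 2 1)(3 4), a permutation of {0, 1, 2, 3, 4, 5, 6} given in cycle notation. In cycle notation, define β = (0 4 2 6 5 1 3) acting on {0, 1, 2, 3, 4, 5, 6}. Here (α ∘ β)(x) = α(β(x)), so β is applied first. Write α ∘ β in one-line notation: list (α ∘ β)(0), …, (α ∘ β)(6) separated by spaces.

3 4 6 5 1 0 2

Chase each element through β then α: 0 → 4 → 3; 1 → 3 → 4; 2 → 6 → 6; 3 → 0 → 5; 4 → 2 → 1; 5 → 1 → 0; 6 → 5 → 2.
So α ∘ β in one-line form is 3 4 6 5 1 0 2.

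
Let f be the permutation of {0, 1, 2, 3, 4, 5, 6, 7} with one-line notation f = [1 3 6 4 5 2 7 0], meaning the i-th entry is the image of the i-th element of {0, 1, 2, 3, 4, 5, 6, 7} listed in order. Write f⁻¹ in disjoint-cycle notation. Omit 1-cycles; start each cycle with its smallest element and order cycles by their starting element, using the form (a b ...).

(0 7 6 2 5 4 3 1)

First write f in disjoint cycles: (0 1 3 4 5 2 6 7).
The inverse reverses every cycle; in canonical form, f⁻¹ = (0 7 6 2 5 4 3 1).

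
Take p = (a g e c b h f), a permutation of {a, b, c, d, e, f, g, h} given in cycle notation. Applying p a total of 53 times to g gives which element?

h

g lies in the 7-cycle (a g e c b h f).
Powers repeat with period 7 on this cycle, and 53 mod 7 = 4, so p^53(g) = p^4(g).
Stepping 4 places around the cycle: g → e → c → b → h.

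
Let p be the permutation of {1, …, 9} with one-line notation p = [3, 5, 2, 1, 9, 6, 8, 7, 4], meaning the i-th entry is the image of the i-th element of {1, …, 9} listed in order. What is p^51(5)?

Tracing 5 → 9 → … returns to 5 after 6 steps, so 5 lies in a 6-cycle (1 3 2 5 9 4).
Since the cycle has length 6, p^51 acts on it the same as p^3 (51 mod 6 = 3).
Stepping 3 places around the cycle: 5 → 9 → 4 → 1.

1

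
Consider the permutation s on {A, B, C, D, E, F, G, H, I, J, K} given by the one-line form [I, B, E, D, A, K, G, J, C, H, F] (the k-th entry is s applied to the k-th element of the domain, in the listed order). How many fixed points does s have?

3

The fixed points (elements with s(x) = x) are {B, D, G}, so there are 3.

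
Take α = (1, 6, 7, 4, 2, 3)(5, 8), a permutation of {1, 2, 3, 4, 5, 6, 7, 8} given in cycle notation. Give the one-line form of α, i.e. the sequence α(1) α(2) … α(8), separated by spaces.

6 3 1 2 8 7 4 5

Each element maps to the next entry in its cycle (wrapping to the front): 1↦6, 2↦3, 3↦1, 4↦2, 5↦8, 6↦7, 7↦4, 8↦5.
Listing these in domain order gives 6 3 1 2 8 7 4 5.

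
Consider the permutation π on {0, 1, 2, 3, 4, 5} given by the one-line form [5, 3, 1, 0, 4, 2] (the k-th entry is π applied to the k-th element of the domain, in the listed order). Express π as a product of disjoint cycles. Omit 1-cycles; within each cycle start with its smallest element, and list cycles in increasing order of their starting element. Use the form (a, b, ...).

(0, 5, 2, 1, 3)

From 0: 0 → 5 → 2 → 1 → 3 → 0, closing the cycle (0, 5, 2, 1, 3).
Repeating from the next unused element and collecting all non-trivial cycles gives (0, 5, 2, 1, 3).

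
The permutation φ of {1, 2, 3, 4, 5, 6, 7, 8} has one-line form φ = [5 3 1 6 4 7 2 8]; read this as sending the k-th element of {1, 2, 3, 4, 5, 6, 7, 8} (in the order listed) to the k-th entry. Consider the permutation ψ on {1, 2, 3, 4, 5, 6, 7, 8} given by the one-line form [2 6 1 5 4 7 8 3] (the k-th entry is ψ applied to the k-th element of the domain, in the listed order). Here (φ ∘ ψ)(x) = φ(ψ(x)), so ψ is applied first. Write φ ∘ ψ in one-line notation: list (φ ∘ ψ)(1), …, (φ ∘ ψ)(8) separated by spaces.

3 7 5 4 6 2 8 1

Chase each element through ψ then φ: 1 → 2 → 3; 2 → 6 → 7; 3 → 1 → 5; 4 → 5 → 4; 5 → 4 → 6; 6 → 7 → 2; 7 → 8 → 8; 8 → 3 → 1.
So φ ∘ ψ in one-line form is 3 7 5 4 6 2 8 1.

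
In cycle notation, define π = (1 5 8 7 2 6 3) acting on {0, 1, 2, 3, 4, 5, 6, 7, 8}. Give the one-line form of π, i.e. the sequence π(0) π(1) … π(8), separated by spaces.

0 5 6 1 4 8 3 2 7

Reading each image from the cycles: 0→0, 1→5, 2→6, 3→1, 4→4, 5→8, 6→3, 7→2, 8→7.
So the one-line form is 0 5 6 1 4 8 3 2 7.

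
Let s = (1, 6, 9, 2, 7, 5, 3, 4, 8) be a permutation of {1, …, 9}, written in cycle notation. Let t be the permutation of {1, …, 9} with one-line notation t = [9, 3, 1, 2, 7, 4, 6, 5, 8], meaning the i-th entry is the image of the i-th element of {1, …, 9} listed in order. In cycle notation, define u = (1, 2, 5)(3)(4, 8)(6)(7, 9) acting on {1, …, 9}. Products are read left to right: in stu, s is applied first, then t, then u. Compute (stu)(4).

1

Apply the permutations in order: s(4) = 8, then t(8) = 5, then u(5) = 1. So (stu)(4) = 1.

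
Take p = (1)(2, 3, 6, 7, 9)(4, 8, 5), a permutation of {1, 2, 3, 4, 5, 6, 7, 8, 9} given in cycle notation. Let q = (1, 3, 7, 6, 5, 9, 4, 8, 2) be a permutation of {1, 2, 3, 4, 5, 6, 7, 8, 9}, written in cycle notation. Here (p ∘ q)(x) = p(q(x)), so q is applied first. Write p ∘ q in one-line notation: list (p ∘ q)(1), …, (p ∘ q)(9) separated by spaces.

6 1 9 5 2 4 7 3 8

Chase each element through q then p: 1 → 3 → 6; 2 → 1 → 1; 3 → 7 → 9; 4 → 8 → 5; 5 → 9 → 2; 6 → 5 → 4; 7 → 6 → 7; 8 → 2 → 3; 9 → 4 → 8.
So p ∘ q in one-line form is 6 1 9 5 2 4 7 3 8.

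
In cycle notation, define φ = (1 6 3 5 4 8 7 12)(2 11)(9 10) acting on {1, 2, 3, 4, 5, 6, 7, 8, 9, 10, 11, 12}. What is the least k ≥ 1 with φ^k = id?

8

The disjoint cycles have lengths 8, 2, 2.
The order of φ is the least common multiple of its cycle lengths: lcm(8, 2, 2) = 8.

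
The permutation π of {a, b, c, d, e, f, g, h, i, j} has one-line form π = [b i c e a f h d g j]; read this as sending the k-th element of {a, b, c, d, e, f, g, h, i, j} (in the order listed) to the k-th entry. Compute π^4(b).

d

Tracing b → i → … returns to b after 7 steps, so b lies in a 7-cycle (a, b, i, g, h, d, e).
Stepping 4 places around the cycle: b → i → g → h → d.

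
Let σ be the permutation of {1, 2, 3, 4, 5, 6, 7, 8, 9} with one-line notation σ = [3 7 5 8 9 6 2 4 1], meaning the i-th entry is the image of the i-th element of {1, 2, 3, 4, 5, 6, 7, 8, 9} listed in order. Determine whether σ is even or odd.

odd

In disjoint-cycle form the cycle lengths are 4, 2, 2, 1.
A cycle of length ℓ contributes ℓ−1 transpositions, so σ is a product of 3 + 1 + 1 = 5 transpositions — odd.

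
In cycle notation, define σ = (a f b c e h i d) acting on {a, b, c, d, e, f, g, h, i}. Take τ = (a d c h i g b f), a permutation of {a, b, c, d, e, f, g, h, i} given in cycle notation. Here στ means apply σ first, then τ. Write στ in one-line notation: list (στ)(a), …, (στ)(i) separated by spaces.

a h e d i f b g c

(στ)(x) = τ(σ(x)). Computing each image: τ(σ(a)) = τ(f) = a, τ(σ(b)) = τ(c) = h, τ(σ(c)) = τ(e) = e, τ(σ(d)) = τ(a) = d, τ(σ(e)) = τ(h) = i, τ(σ(f)) = τ(b) = f, τ(σ(g)) = τ(g) = b, τ(σ(h)) = τ(i) = g, τ(σ(i)) = τ(d) = c.
Hence στ = [a h e d i f b g c].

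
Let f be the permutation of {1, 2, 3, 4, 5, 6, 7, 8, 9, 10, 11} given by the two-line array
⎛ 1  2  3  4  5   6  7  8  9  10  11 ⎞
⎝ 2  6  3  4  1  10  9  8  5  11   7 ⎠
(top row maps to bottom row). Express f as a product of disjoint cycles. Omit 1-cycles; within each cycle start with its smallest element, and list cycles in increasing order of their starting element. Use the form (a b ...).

(1 2 6 10 11 7 9 5)

From 1: 1 → 2 → 6 → 10 → 11 → 7 → 9 → 5 → 1, closing the cycle (1 2 6 10 11 7 9 5).
Continuing from each remaining unvisited element yields (1 2 6 10 11 7 9 5).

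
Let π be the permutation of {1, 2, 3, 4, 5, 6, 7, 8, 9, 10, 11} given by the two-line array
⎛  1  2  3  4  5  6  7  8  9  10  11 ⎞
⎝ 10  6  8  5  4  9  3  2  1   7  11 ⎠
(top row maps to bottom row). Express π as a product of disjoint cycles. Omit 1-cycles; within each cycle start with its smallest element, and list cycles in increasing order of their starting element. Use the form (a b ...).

From 1: 1 → 10 → 7 → 3 → 8 → 2 → 6 → 9 → 1, closing the cycle (1 10 7 3 8 2 6 9).
Continuing from each remaining unvisited element yields (1 10 7 3 8 2 6 9)(4 5).

(1 10 7 3 8 2 6 9)(4 5)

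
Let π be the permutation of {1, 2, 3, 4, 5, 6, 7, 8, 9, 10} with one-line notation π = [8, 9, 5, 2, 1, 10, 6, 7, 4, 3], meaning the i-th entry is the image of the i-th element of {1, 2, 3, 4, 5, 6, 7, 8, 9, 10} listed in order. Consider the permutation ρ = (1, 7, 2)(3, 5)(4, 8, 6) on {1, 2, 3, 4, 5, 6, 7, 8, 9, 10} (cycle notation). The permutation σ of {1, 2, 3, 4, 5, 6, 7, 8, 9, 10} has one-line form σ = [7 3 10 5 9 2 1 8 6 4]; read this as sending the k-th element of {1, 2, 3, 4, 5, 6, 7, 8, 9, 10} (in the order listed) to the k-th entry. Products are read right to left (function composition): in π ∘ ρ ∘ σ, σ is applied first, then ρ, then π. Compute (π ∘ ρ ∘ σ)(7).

Apply the permutations in order: σ(7) = 1, then ρ(1) = 7, then π(7) = 6. So (π ∘ ρ ∘ σ)(7) = 6.

6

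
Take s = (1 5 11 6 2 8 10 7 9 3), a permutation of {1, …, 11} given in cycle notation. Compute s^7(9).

9 lies in the 10-cycle (1 5 11 6 2 8 10 7 9 3).
Advancing 7 steps from 9: 9 → 3 → 1 → 5 → 11 → 6 → 2 → 8.

8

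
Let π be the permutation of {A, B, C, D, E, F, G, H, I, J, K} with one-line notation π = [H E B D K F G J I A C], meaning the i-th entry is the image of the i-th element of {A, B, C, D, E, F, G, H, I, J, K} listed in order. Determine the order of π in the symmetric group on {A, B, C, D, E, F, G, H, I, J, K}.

12

Writing π as disjoint cycles, the cycle lengths are 4, 3, 1, 1, 1, 1.
The order of π is the least common multiple of its cycle lengths: lcm(4, 3) = 12.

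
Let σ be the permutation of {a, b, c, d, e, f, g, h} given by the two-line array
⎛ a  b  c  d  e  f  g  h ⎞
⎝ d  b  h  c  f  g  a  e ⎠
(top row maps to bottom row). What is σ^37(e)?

g

Tracing e → f → … returns to e after 7 steps, so e lies in a 7-cycle (a d c h e f g).
Powers repeat with period 7 on this cycle, and 37 mod 7 = 2, so σ^37(e) = σ^2(e).
Advancing 2 steps from e: e → f → g.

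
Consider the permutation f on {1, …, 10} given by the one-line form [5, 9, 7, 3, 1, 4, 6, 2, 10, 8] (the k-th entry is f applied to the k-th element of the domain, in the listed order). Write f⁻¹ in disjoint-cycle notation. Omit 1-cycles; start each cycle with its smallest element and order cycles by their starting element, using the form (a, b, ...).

The cycle decomposition of f is (1, 5)(2, 9, 10, 8)(3, 7, 6, 4).
The inverse reverses every cycle; in canonical form, f⁻¹ = (1, 5)(2, 8, 10, 9)(3, 4, 6, 7).

(1, 5)(2, 8, 10, 9)(3, 4, 6, 7)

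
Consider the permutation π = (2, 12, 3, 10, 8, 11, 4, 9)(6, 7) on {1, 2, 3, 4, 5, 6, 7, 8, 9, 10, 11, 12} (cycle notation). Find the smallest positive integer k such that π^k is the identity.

The disjoint cycles have lengths 8, 2, 1, 1.
The order of π is the least common multiple of its cycle lengths: lcm(8, 2) = 8.

8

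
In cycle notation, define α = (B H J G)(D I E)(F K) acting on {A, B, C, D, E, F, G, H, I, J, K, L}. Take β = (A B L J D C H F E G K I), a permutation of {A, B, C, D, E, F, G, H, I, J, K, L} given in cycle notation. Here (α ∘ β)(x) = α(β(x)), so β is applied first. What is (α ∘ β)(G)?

F

β(G) = K, then α(K) = F; composing gives (α ∘ β)(G) = F.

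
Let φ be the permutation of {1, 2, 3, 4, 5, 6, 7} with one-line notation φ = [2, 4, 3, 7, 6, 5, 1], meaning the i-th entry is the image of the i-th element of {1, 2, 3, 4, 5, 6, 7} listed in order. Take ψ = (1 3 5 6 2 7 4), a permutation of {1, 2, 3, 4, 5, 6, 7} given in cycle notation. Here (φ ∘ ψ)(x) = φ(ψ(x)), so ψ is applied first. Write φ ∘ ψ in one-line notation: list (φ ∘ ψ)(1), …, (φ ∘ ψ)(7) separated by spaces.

3 1 6 2 5 4 7

Chase each element through ψ then φ: 1 → 3 → 3; 2 → 7 → 1; 3 → 5 → 6; 4 → 1 → 2; 5 → 6 → 5; 6 → 2 → 4; 7 → 4 → 7.
So φ ∘ ψ in one-line form is 3 1 6 2 5 4 7.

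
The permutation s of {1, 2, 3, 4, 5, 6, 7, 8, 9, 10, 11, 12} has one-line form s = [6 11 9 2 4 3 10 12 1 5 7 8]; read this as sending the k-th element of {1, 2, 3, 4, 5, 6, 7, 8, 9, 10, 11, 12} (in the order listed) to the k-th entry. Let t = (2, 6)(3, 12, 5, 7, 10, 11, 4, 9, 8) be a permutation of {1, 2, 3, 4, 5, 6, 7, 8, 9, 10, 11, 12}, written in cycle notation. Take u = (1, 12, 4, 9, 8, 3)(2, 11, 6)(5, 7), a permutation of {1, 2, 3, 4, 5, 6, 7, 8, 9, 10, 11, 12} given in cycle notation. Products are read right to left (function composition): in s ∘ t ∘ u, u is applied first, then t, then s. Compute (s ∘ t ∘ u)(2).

(s ∘ t ∘ u)(2) = s(t(u(2))). u(2) = 11, then t(11) = 4, then s(4) = 2, so the result is 2.

2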